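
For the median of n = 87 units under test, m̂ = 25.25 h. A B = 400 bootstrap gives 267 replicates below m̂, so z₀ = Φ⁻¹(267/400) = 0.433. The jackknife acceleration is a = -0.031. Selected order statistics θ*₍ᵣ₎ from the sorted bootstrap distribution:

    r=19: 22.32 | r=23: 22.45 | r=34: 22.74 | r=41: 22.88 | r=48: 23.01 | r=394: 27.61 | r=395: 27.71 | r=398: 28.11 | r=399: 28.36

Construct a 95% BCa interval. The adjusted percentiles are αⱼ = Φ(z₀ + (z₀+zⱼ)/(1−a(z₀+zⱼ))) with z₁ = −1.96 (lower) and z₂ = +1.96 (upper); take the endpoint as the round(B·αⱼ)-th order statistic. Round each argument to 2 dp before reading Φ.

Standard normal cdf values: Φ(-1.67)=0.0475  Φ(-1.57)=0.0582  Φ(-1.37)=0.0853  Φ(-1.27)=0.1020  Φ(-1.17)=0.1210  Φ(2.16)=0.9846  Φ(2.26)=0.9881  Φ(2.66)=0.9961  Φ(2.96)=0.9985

(23.01, 28.11)

Lower: z₀ + z₁ = 0.433 + (-1.960) = -1.527; 1 − a(z₀+z₁) = 1 − (-0.031)(-1.527) = 0.9527; argument = 0.433 + (-1.527)/0.9527 = -1.1699 → -1.17.
α₁ = Φ(-1.17) = 0.1210; rank = round(400 × 0.1210) = 48; θ*₍48₎ = 23.01.
Upper: z₀ + z₂ = 2.393; 1 − a(z₀+z₂) = 1.0742; argument = 2.6607 → 2.66; α₂ = 0.9961; rank = 398; θ*₍398₎ = 28.11.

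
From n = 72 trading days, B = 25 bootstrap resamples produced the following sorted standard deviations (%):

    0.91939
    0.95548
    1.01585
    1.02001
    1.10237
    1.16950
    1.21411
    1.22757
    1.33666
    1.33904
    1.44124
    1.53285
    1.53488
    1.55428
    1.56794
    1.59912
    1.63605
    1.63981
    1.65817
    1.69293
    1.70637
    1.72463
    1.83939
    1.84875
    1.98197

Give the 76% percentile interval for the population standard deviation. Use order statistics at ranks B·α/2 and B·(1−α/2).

(1.01585, 1.72463)

α = 0.24; lower rank = 25 × 0.120 = 3; upper rank = 25 × 0.880 = 22.
The 3rd smallest replicate is 1.01585; the 22nd is 1.72463.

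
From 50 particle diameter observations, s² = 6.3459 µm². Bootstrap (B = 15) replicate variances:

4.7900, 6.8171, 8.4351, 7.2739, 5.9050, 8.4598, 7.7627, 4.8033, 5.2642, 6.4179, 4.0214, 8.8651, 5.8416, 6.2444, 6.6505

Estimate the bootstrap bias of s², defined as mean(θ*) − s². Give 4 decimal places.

mean(θ*) = (4.7900 + 6.8171 + 8.4351 + 7.2739 + 5.9050 + 8.4598 + 7.7627 + 4.8033 + 5.2642 + 6.4179 + 4.0214 + 8.8651 + 5.8416 + 6.2444 + 6.6505) / 15 = 6.50347
bias = 6.50347 − 6.3459

bias = +0.1576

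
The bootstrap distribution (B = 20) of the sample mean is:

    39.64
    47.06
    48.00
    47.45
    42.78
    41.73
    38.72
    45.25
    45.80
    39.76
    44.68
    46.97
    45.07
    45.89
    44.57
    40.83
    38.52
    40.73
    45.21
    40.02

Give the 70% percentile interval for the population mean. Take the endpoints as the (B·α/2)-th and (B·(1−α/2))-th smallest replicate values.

(39.64, 46.97)

Sorted replicates: 38.52, 38.72, 39.64, 39.76, 40.02, 40.73, 40.83, 41.73, 42.78, 44.57, 44.68, 45.07, 45.21, 45.25, 45.80, 45.89, 46.97, 47.06, 47.45, 48.00
α = 0.30; lower rank = 20 × 0.150 = 3; upper rank = 20 × 0.850 = 17.
The 3rd smallest replicate is 39.64; the 17th is 46.97.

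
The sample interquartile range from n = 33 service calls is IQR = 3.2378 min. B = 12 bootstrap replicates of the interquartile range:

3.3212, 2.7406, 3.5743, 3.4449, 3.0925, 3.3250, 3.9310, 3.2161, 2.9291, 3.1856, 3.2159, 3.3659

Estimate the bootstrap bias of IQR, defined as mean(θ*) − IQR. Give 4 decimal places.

bias = +0.0407

mean(θ*) = (3.3212 + 2.7406 + 3.5743 + 3.4449 + 3.0925 + 3.3250 + 3.9310 + 3.2161 + 2.9291 + 3.1856 + 3.2159 + 3.3659) / 12 = 3.27851
bias = 3.27851 − 3.2378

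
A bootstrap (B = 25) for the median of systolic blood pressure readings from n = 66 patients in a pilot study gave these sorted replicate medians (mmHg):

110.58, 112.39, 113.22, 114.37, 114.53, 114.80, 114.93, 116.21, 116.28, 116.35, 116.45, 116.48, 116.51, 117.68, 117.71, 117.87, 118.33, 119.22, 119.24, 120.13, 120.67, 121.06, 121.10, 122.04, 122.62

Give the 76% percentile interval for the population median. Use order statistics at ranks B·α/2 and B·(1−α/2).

(113.22, 121.06)

α = 0.24; lower rank = 25 × 0.120 = 3; upper rank = 25 × 0.880 = 22.
The 3rd smallest replicate is 113.22; the 22nd is 121.06.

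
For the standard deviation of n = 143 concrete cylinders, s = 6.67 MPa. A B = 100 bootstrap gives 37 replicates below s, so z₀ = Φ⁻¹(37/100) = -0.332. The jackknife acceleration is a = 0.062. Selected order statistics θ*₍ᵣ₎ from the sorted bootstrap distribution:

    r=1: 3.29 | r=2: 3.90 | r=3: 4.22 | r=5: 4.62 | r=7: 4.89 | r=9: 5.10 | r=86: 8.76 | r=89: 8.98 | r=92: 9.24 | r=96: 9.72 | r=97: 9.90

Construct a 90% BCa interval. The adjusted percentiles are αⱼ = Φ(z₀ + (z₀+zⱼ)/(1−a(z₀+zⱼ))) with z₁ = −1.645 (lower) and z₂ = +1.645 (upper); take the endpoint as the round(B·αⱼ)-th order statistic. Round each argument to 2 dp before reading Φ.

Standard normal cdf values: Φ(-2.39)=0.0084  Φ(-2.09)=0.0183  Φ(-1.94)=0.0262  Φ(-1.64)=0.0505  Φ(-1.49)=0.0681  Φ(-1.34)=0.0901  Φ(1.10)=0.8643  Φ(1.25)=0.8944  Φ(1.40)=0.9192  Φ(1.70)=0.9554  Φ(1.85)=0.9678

Lower: z₀ + z₁ = -0.332 + (-1.645) = -1.977; 1 − a(z₀+z₁) = 1 − (0.062)(-1.977) = 1.1226; argument = -0.332 + (-1.977)/1.1226 = -2.0931 → -2.09.
α₁ = Φ(-2.09) = 0.0183; rank = round(100 × 0.0183) = 2; θ*₍2₎ = 3.90.
Upper: z₀ + z₂ = 1.313; 1 − a(z₀+z₂) = 0.9186; argument = 1.0974 → 1.10; α₂ = 0.8643; rank = 86; θ*₍86₎ = 8.76.

(3.90, 8.76)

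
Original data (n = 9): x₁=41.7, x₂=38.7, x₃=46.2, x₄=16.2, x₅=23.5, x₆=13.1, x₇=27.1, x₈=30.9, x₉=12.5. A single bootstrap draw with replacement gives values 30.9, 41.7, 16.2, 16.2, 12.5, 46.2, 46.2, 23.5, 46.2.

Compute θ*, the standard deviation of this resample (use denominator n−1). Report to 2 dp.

θ* = 14.34

Mean = 31.0667; sum of squared deviations = 1644.1600
s² = 1644.1600 / 8 = 205.5200
s = √205.5200 = 14.34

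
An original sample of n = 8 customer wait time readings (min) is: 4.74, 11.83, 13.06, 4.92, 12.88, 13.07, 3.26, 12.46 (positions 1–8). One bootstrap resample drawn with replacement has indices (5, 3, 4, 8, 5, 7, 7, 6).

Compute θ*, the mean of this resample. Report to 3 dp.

Resample values: 12.88, 13.06, 4.92, 12.46, 12.88, 3.26, 3.26, 13.07.
Mean = (12.88 + 13.06 + 4.92 + 12.46 + 12.88 + 3.26 + 3.26 + 13.07) / 8 = 75.790 / 8 = 9.474

θ* = 9.474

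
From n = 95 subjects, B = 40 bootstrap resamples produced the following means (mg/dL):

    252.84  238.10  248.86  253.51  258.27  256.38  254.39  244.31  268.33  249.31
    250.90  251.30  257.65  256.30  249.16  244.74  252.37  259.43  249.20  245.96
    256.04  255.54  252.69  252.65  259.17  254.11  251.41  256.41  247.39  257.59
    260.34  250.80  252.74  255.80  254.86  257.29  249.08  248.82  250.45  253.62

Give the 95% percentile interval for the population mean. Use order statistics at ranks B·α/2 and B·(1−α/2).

Sorted replicates: 238.10, 244.31, 244.74, 245.96, 247.39, 248.82, 248.86, 249.08, 249.16, 249.20, 249.31, 250.45, 250.80, 250.90, 251.30, 251.41, 252.37, 252.65, 252.69, 252.74, 252.84, 253.51, 253.62, 254.11, 254.39, 254.86, 255.54, 255.80, 256.04, 256.30, 256.38, 256.41, 257.29, 257.59, 257.65, 258.27, 259.17, 259.43, 260.34, 268.33
α = 0.05; lower rank = 40 × 0.025 = 1; upper rank = 40 × 0.975 = 39.
The 1st smallest replicate is 238.10; the 39th is 260.34.

(238.10, 260.34)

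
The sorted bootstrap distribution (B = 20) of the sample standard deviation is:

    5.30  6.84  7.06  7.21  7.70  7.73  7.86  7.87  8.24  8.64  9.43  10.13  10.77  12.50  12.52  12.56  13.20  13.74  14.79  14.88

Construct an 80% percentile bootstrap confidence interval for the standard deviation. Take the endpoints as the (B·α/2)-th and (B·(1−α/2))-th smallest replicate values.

(6.84, 13.74)

α = 0.20; lower rank = 20 × 0.100 = 2; upper rank = 20 × 0.900 = 18.
The 2nd smallest replicate is 6.84; the 18th is 13.74.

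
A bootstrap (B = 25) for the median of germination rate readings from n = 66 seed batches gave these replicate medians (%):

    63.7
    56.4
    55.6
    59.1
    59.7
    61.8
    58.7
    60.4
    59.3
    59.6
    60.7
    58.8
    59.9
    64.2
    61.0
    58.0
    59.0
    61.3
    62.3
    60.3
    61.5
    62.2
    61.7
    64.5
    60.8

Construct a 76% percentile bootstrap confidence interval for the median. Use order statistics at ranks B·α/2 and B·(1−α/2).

(58.0, 62.3)

Sorted replicates: 55.6, 56.4, 58.0, 58.7, 58.8, 59.0, 59.1, 59.3, 59.6, 59.7, 59.9, 60.3, 60.4, 60.7, 60.8, 61.0, 61.3, 61.5, 61.7, 61.8, 62.2, 62.3, 63.7, 64.2, 64.5
α = 0.24; lower rank = 25 × 0.120 = 3; upper rank = 25 × 0.880 = 22.
The 3rd smallest replicate is 58.0; the 22nd is 62.3.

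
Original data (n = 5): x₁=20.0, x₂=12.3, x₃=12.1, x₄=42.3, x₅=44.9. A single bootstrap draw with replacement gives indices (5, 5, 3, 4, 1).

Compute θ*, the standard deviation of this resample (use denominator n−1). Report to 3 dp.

Resample values: 44.9, 44.9, 12.1, 42.3, 20.0.
Mean = 32.8400; sum of squared deviations = 975.3920
s² = 975.3920 / 4 = 243.8480
s = √243.8480 = 15.616

θ* = 15.616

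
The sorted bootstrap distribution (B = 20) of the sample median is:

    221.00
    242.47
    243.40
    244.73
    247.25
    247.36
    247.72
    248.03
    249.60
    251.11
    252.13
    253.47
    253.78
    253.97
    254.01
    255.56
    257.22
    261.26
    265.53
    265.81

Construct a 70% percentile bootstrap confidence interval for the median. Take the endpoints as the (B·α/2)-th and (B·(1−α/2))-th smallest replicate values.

(243.40, 257.22)

α = 0.30; lower rank = 20 × 0.150 = 3; upper rank = 20 × 0.850 = 17.
The 3rd smallest replicate is 243.40; the 17th is 257.22.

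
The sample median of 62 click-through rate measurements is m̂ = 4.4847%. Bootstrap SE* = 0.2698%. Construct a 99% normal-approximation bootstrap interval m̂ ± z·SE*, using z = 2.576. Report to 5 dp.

Margin = 2.576 × 0.2698 = 0.695005
Interval: 4.4847 ± 0.695005

(3.78970, 5.17970)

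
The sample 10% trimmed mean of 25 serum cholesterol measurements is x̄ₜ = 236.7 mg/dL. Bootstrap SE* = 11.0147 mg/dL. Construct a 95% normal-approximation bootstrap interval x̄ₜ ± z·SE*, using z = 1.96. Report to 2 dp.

Margin = 1.96 × 11.0147 = 21.589
Interval: 236.7 ± 21.589

(215.11, 258.29)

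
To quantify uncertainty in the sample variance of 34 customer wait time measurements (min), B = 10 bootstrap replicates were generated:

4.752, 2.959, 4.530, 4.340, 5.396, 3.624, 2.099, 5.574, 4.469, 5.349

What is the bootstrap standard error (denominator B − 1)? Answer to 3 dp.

SE* = 1.121

Bootstrap SE is the standard deviation of the 10 replicate variances.
Mean of replicates: (4.752 + 2.959 + 4.530 + 4.340 + 5.396 + 3.624 + 2.099 + 5.574 + 4.469 + 5.349) / 10 = 43.0920 / 10 = 4.3092
Sum of squared deviations: (+0.4428)² + (−1.3502)² + (+0.2208)² + (+0.0308)² + (+1.0868)² + (−0.6852)² + (−2.2102)² + (+1.2648)² + (+0.1598)² + (+1.0398)² = 11.3109
Variance = 11.3109 / 9 = 1.2568
SE* = √1.2568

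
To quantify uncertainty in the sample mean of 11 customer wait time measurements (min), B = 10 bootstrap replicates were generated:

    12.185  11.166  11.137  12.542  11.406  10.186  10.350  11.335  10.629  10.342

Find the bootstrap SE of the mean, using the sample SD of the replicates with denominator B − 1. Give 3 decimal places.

SE* = 0.789

Bootstrap SE is the standard deviation of the 10 replicate means.
Mean of replicates: (12.185 + 11.166 + 11.137 + 12.542 + 11.406 + 10.186 + 10.350 + 11.335 + 10.629 + 10.342) / 10 = 111.2780 / 10 = 11.1278
Sum of squared deviations: (+1.0572)² + (+0.0382)² + (+0.0092)² + (+1.4142)² + (+0.2782)² + (−0.9418)² + (−0.7778)² + (+0.2072)² + (−0.4988)² + (−0.7858)² = 5.5977
Variance = 5.5977 / 9 = 0.6220
SE* = √0.6220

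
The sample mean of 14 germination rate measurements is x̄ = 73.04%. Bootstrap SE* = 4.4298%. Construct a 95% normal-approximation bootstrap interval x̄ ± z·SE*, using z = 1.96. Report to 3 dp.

(64.358, 81.722)

Margin = 1.96 × 4.4298 = 8.6824
Interval: 73.04 ± 8.6824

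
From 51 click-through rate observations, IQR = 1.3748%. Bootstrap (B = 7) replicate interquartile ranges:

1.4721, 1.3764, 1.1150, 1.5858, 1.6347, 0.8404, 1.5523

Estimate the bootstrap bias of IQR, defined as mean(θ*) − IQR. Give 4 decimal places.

mean(θ*) = (1.4721 + 1.3764 + 1.1150 + 1.5858 + 1.6347 + 0.8404 + 1.5523) / 7 = 1.36810
bias = 1.36810 − 1.3748

bias = −0.0067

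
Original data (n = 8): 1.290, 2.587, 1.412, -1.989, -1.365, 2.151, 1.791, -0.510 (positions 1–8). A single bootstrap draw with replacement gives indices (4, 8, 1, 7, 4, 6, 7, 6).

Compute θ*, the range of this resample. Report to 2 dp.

Resample values: -1.989, -0.510, 1.290, 1.791, -1.989, 2.151, 1.791, 2.151.
Range = 2.151 − -1.989 = 4.14

θ* = 4.14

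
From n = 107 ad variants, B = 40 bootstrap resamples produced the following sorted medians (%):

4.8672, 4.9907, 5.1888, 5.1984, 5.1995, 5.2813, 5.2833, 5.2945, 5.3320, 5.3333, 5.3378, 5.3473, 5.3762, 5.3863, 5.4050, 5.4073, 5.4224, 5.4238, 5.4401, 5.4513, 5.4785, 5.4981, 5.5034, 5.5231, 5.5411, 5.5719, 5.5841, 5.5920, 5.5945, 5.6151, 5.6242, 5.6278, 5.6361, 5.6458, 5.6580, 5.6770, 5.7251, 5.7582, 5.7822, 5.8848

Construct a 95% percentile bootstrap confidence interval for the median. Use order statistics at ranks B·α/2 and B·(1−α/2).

α = 0.05; lower rank = 40 × 0.025 = 1; upper rank = 40 × 0.975 = 39.
The 1st smallest replicate is 4.8672; the 39th is 5.7822.

(4.8672, 5.7822)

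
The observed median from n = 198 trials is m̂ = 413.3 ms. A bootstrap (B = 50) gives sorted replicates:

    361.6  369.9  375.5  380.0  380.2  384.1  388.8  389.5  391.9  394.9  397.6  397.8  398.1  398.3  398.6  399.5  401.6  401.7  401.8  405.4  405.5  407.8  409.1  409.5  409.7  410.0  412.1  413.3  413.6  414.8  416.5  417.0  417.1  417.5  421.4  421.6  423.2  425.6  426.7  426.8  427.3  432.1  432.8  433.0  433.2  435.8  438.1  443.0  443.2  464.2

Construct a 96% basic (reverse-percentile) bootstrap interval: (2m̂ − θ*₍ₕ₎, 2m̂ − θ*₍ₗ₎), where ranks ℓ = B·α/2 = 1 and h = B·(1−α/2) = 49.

Percentile endpoints at ranks 1 and 49: θ*₍1₎ = 361.6, θ*₍49₎ = 443.2.
Basic interval reflects these around m̂:
  lower = 2 × 413.3 − 443.2 = 383.4
  upper = 2 × 413.3 − 361.6 = 465.0

(383.4, 465.0)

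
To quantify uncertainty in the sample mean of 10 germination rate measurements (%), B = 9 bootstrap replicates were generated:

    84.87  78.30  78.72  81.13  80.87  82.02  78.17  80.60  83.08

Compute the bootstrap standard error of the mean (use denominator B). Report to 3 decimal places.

Bootstrap SE is the standard deviation of the 9 replicate means.
Mean of replicates: (84.87 + 78.30 + 78.72 + 81.13 + 80.87 + 82.02 + 78.17 + 80.60 + 83.08) / 9 = 727.7600 / 9 = 80.8622
Sum of squared deviations: (+4.0078)² + (−2.5622)² + (−2.1422)² + (+0.2678)² + (+0.0078)² + (+1.1578)² + (−2.6922)² + (−0.2622)² + (+2.2178)² = 40.8640
Variance = 40.8640 / 9 = 4.5404
SE* = √4.5404

SE* = 2.131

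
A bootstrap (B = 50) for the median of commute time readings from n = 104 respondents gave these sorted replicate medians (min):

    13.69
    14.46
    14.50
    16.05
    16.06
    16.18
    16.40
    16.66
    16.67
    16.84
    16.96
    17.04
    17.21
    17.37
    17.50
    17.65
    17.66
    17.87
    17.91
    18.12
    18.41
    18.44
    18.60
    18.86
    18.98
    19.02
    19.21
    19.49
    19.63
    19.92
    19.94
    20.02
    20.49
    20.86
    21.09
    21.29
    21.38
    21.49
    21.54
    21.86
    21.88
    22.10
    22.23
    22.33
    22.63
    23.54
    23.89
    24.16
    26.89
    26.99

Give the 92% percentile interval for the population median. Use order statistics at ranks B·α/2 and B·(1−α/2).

α = 0.08; lower rank = 50 × 0.040 = 2; upper rank = 50 × 0.960 = 48.
The 2nd smallest replicate is 14.46; the 48th is 24.16.

(14.46, 24.16)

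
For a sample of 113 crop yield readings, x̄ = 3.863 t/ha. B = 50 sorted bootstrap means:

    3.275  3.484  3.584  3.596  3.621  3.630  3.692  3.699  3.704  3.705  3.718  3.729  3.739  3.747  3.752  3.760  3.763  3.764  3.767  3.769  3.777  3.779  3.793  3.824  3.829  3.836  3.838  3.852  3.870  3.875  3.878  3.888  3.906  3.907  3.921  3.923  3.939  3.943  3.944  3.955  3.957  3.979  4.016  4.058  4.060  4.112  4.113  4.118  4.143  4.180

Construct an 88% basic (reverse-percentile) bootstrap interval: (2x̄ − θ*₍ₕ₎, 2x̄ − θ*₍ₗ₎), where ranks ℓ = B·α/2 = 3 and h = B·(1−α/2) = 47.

(3.613, 4.142)

Percentile endpoints at ranks 3 and 47: θ*₍3₎ = 3.584, θ*₍47₎ = 4.113.
Basic interval reflects these around x̄:
  lower = 2 × 3.863 − 4.113 = 3.613
  upper = 2 × 3.863 − 3.584 = 4.142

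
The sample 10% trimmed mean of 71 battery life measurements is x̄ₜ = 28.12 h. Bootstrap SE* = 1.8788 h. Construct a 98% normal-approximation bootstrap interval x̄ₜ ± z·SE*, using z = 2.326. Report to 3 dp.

(23.750, 32.490)

Margin = 2.326 × 1.8788 = 4.3701
Interval: 28.12 ± 4.3701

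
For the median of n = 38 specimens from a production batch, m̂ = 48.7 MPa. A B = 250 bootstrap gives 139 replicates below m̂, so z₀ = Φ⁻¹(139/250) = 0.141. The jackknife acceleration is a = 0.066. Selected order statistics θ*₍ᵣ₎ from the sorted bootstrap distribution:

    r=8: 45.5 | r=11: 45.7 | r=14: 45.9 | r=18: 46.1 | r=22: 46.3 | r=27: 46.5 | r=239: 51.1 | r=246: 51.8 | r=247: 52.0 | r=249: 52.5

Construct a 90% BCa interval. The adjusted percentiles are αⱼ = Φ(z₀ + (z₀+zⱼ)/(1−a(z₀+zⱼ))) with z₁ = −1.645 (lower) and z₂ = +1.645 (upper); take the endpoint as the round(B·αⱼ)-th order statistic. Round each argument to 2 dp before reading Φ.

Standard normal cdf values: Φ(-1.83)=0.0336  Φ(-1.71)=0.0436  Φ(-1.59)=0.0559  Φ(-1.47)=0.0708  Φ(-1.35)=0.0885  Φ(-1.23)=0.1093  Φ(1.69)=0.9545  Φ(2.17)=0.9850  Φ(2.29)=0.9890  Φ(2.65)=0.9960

(46.5, 51.8)

Lower: z₀ + z₁ = 0.141 + (-1.645) = -1.504; 1 − a(z₀+z₁) = 1 − (0.066)(-1.504) = 1.0993; argument = 0.141 + (-1.504)/1.0993 = -1.2272 → -1.23.
α₁ = Φ(-1.23) = 0.1093; rank = round(250 × 0.1093) = 27; θ*₍27₎ = 46.5.
Upper: z₀ + z₂ = 1.786; 1 − a(z₀+z₂) = 0.8821; argument = 2.1657 → 2.17; α₂ = 0.9850; rank = 246; θ*₍246₎ = 51.8.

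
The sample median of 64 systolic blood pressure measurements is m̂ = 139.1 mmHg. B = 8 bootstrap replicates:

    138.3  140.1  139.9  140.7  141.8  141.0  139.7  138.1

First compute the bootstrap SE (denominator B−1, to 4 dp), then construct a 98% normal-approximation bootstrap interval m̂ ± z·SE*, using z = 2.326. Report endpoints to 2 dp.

Mean of replicates = 139.9500; sum of squared deviations = 11.3200; SE* = √(11.3200/7) = 1.2717
Margin = 2.326 × 1.2717 = 2.958
Interval: 139.1 ± 2.958

(136.14, 142.06)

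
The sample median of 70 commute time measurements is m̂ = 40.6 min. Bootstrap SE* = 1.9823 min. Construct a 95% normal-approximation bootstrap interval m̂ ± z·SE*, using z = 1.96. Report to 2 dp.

Margin = 1.96 × 1.9823 = 3.885
Interval: 40.6 ± 3.885

(36.71, 44.49)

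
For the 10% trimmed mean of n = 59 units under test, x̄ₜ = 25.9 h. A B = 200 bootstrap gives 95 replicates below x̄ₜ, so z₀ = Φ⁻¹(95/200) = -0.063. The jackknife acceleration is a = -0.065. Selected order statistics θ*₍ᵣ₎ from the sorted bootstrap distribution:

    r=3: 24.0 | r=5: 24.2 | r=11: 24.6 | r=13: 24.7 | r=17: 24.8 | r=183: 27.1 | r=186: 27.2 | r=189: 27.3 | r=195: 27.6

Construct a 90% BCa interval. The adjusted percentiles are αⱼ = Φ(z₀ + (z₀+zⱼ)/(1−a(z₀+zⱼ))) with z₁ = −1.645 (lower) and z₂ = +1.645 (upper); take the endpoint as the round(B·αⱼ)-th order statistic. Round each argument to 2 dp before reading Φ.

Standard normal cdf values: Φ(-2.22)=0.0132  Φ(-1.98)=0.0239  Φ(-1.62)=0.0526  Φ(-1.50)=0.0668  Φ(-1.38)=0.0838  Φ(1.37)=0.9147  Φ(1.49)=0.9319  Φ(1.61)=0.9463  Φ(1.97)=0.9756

Lower: z₀ + z₁ = -0.063 + (-1.645) = -1.708; 1 − a(z₀+z₁) = 1 − (-0.065)(-1.708) = 0.8890; argument = -0.063 + (-1.708)/0.8890 = -1.9843 → -1.98.
α₁ = Φ(-1.98) = 0.0239; rank = round(200 × 0.0239) = 5; θ*₍5₎ = 24.2.
Upper: z₀ + z₂ = 1.582; 1 − a(z₀+z₂) = 1.1028; argument = 1.3715 → 1.37; α₂ = 0.9147; rank = 183; θ*₍183₎ = 27.1.

(24.2, 27.1)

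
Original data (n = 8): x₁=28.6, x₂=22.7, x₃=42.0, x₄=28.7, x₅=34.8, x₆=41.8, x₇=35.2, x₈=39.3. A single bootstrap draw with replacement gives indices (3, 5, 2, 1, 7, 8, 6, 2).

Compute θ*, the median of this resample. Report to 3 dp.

Resample values: 42.0, 34.8, 22.7, 28.6, 35.2, 39.3, 41.8, 22.7.
Sorted: 22.7, 22.7, 28.6, 34.8, 35.2, 39.3, 41.8, 42.0
Median = average of the two middle values = 35.000

θ* = 35.000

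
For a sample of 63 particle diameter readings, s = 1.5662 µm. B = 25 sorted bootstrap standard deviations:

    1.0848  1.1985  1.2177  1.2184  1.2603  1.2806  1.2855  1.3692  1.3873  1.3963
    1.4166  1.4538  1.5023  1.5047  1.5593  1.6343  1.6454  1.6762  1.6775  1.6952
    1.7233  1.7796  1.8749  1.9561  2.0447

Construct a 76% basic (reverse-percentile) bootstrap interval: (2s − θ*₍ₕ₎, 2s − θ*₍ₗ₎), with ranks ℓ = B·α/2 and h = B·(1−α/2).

(1.3528, 1.9147)

Percentile endpoints at ranks 3 and 22: θ*₍3₎ = 1.2177, θ*₍22₎ = 1.7796.
Basic interval reflects these around s:
  lower = 2 × 1.5662 − 1.7796 = 1.3528
  upper = 2 × 1.5662 − 1.2177 = 1.9147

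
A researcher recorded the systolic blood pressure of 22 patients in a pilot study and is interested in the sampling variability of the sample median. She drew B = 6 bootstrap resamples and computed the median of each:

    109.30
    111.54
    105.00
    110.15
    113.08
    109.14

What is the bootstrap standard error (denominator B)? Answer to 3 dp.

SE* = 2.503

Bootstrap SE is the standard deviation of the 6 replicate medians.
Mean of replicates: (109.30 + 111.54 + 105.00 + 110.15 + 113.08 + 109.14) / 6 = 658.2100 / 6 = 109.7017
Sum of squared deviations: (−0.4017)² + (+1.8383)² + (−4.7017)² + (+0.4483)² + (+3.3783)² + (−0.5617)² = 37.5761
Variance = 37.5761 / 6 = 6.2627
SE* = √6.2627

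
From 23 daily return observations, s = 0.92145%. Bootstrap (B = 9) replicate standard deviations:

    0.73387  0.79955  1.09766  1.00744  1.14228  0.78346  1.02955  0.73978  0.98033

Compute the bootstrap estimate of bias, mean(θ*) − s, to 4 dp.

bias = +0.0023

mean(θ*) = (0.73387 + 0.79955 + 1.09766 + 1.00744 + 1.14228 + 0.78346 + 1.02955 + 0.73978 + 0.98033) / 9 = 0.92377
bias = 0.92377 − 0.92145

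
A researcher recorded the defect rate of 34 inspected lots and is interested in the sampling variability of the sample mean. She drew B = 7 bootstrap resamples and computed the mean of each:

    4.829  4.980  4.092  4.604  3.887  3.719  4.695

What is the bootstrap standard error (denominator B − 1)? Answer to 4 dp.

Bootstrap SE is the standard deviation of the 7 replicate means.
Mean of replicates: (4.829 + 4.980 + 4.092 + 4.604 + 3.887 + 3.719 + 4.695) / 7 = 30.80600 / 7 = 4.40086
Sum of squared deviations: (+0.42814)² + (+0.57914)² + (−0.30886)² + (+0.20314)² + (−0.51386)² + (−0.68186)² + (+0.29414)² = 1.47087
Variance = 1.47087 / 6 = 0.24515
SE* = √0.24515

SE* = 0.4951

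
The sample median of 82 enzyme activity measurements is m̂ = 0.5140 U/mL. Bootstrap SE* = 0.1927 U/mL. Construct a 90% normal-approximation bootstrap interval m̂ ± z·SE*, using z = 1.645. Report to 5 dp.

Margin = 1.645 × 0.1927 = 0.316992
Interval: 0.5140 ± 0.316992

(0.19701, 0.83099)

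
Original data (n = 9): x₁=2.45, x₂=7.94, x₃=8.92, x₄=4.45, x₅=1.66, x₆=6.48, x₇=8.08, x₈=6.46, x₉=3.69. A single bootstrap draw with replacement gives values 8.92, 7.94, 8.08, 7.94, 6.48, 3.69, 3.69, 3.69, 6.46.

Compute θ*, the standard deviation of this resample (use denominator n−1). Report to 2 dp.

θ* = 2.12

Mean = 6.3211; sum of squared deviations = 35.9023
s² = 35.9023 / 8 = 4.4878
s = √4.4878 = 2.12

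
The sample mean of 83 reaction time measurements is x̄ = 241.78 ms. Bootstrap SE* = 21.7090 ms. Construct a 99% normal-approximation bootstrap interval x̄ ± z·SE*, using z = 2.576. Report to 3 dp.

(185.858, 297.702)

Margin = 2.576 × 21.7090 = 55.9224
Interval: 241.78 ± 55.9224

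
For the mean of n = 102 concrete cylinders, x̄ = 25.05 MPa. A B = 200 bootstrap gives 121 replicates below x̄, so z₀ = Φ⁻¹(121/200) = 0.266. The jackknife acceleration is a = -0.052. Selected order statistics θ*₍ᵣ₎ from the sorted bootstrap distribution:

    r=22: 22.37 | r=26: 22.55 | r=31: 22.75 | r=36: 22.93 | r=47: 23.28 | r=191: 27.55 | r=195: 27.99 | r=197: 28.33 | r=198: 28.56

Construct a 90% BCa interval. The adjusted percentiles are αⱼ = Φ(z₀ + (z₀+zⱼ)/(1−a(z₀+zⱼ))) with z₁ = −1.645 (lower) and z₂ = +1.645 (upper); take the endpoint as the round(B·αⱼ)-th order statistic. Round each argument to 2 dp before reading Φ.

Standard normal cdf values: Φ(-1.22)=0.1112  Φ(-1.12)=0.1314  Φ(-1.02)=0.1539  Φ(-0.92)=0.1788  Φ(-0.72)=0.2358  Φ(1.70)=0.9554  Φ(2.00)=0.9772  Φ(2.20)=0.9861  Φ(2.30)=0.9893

(22.37, 27.99)

Lower: z₀ + z₁ = 0.266 + (-1.645) = -1.379; 1 − a(z₀+z₁) = 1 − (-0.052)(-1.379) = 0.9283; argument = 0.266 + (-1.379)/0.9283 = -1.2195 → -1.22.
α₁ = Φ(-1.22) = 0.1112; rank = round(200 × 0.1112) = 22; θ*₍22₎ = 22.37.
Upper: z₀ + z₂ = 1.911; 1 − a(z₀+z₂) = 1.0994; argument = 2.0043 → 2.00; α₂ = 0.9772; rank = 195; θ*₍195₎ = 27.99.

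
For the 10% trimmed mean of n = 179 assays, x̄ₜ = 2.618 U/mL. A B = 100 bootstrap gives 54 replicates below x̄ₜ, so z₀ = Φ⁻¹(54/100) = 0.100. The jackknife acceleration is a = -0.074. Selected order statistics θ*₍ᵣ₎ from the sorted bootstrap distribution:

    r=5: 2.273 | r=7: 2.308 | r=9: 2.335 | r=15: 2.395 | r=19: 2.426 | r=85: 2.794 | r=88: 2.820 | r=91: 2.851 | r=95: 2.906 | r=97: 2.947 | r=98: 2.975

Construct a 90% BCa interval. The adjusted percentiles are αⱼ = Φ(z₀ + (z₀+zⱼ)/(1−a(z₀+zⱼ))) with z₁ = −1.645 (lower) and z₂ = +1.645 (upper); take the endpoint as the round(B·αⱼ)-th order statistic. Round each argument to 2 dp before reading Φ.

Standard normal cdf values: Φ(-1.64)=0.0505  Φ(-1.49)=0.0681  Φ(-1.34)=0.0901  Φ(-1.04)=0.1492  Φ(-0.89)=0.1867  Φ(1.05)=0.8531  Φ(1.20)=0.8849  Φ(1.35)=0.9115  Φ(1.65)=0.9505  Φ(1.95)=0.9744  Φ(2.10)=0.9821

(2.273, 2.906)

Lower: z₀ + z₁ = 0.100 + (-1.645) = -1.545; 1 − a(z₀+z₁) = 1 − (-0.074)(-1.545) = 0.8857; argument = 0.100 + (-1.545)/0.8857 = -1.6444 → -1.64.
α₁ = Φ(-1.64) = 0.0505; rank = round(100 × 0.0505) = 5; θ*₍5₎ = 2.273.
Upper: z₀ + z₂ = 1.745; 1 − a(z₀+z₂) = 1.1291; argument = 1.6454 → 1.65; α₂ = 0.9505; rank = 95; θ*₍95₎ = 2.906.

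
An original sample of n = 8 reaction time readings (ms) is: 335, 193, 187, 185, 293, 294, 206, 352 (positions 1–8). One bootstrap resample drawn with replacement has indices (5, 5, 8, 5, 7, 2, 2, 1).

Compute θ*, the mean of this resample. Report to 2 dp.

Resample values: 293, 293, 352, 293, 206, 193, 193, 335.
Mean = (293 + 293 + 352 + 293 + 206 + 193 + 193 + 335) / 8 = 2158.0 / 8 = 269.75

θ* = 269.75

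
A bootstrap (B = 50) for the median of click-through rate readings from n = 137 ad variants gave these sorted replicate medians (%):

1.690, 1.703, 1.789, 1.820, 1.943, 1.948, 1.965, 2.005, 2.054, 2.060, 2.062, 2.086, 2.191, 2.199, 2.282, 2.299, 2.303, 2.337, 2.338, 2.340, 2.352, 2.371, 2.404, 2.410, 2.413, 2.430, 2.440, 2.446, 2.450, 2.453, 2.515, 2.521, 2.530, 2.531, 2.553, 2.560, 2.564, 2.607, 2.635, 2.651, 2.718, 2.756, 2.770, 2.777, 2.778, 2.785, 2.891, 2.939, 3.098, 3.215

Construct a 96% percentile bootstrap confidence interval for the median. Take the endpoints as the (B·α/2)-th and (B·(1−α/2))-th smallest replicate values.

α = 0.04; lower rank = 50 × 0.020 = 1; upper rank = 50 × 0.980 = 49.
The 1st smallest replicate is 1.690; the 49th is 3.098.

(1.690, 3.098)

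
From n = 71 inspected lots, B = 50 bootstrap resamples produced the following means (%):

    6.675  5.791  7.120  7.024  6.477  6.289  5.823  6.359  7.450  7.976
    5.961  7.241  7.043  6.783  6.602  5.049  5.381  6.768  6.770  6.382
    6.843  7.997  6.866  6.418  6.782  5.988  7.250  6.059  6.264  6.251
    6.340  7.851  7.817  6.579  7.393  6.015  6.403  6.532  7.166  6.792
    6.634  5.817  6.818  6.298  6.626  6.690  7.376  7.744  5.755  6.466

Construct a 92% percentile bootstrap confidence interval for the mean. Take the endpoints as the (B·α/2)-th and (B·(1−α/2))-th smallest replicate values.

Sorted replicates: 5.049, 5.381, 5.755, 5.791, 5.817, 5.823, 5.961, 5.988, 6.015, 6.059, 6.251, 6.264, 6.289, 6.298, 6.340, 6.359, 6.382, 6.403, 6.418, 6.466, 6.477, 6.532, 6.579, 6.602, 6.626, 6.634, 6.675, 6.690, 6.768, 6.770, 6.782, 6.783, 6.792, 6.818, 6.843, 6.866, 7.024, 7.043, 7.120, 7.166, 7.241, 7.250, 7.376, 7.393, 7.450, 7.744, 7.817, 7.851, 7.976, 7.997
α = 0.08; lower rank = 50 × 0.040 = 2; upper rank = 50 × 0.960 = 48.
The 2nd smallest replicate is 5.381; the 48th is 7.851.

(5.381, 7.851)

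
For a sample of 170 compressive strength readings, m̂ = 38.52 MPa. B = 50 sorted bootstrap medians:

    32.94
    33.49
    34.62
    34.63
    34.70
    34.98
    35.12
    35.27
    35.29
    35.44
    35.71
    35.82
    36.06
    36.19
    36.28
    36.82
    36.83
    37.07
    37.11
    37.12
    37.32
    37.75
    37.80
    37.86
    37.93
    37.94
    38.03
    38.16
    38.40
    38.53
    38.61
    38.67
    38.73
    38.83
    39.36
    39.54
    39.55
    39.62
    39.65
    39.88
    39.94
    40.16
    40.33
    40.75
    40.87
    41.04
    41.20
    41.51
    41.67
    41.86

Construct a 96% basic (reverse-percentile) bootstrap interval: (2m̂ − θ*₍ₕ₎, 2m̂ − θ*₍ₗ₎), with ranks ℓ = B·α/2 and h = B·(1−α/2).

(35.37, 44.10)

Percentile endpoints at ranks 1 and 49: θ*₍1₎ = 32.94, θ*₍49₎ = 41.67.
Basic interval reflects these around m̂:
  lower = 2 × 38.52 − 41.67 = 35.37
  upper = 2 × 38.52 − 32.94 = 44.10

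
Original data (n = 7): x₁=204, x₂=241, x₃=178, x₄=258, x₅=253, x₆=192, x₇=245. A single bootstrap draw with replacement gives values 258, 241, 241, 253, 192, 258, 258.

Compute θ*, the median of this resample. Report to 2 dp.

θ* = 253.00

Sorted: 192, 241, 241, 253, 258, 258, 258
Median = middle value = 253.00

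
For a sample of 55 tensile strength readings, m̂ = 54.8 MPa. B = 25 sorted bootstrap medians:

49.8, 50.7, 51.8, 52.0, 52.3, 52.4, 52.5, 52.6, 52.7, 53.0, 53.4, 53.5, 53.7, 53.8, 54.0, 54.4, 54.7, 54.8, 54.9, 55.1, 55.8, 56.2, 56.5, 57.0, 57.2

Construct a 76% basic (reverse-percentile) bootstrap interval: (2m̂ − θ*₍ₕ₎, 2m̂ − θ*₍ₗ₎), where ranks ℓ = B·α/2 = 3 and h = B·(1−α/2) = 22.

Percentile endpoints at ranks 3 and 22: θ*₍3₎ = 51.8, θ*₍22₎ = 56.2.
Basic interval reflects these around m̂:
  lower = 2 × 54.8 − 56.2 = 53.4
  upper = 2 × 54.8 − 51.8 = 57.8

(53.4, 57.8)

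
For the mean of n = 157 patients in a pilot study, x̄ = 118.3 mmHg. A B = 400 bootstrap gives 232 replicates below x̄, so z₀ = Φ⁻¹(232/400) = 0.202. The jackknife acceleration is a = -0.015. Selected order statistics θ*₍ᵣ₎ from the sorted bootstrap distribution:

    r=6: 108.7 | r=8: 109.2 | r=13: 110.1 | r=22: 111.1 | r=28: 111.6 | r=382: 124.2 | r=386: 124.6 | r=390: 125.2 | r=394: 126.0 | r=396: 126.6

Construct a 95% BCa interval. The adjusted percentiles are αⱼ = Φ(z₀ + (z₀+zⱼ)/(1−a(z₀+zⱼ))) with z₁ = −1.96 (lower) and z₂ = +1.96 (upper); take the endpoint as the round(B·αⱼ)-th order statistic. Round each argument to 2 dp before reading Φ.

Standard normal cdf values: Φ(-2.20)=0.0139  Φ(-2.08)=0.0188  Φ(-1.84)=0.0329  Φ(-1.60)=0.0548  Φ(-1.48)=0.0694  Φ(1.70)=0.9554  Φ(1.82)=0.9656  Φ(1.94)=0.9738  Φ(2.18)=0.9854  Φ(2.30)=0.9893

(111.1, 126.6)

Lower: z₀ + z₁ = 0.202 + (-1.960) = -1.758; 1 − a(z₀+z₁) = 1 − (-0.015)(-1.758) = 0.9736; argument = 0.202 + (-1.758)/0.9736 = -1.6036 → -1.60.
α₁ = Φ(-1.60) = 0.0548; rank = round(400 × 0.0548) = 22; θ*₍22₎ = 111.1.
Upper: z₀ + z₂ = 2.162; 1 − a(z₀+z₂) = 1.0324; argument = 2.2961 → 2.30; α₂ = 0.9893; rank = 396; θ*₍396₎ = 126.6.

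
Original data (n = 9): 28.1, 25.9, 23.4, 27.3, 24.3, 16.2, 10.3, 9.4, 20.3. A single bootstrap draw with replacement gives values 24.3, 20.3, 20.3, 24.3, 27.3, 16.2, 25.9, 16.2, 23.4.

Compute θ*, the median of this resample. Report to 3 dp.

θ* = 23.400

Sorted: 16.2, 16.2, 20.3, 20.3, 23.4, 24.3, 24.3, 25.9, 27.3
Median = middle value = 23.400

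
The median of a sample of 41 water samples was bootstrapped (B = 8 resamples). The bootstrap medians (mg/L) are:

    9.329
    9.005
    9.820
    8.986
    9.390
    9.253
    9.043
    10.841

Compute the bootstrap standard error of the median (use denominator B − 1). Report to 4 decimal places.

Bootstrap SE is the standard deviation of the 8 replicate medians.
Mean of replicates: (9.329 + 9.005 + 9.820 + 8.986 + 9.390 + 9.253 + 9.043 + 10.841) / 8 = 75.66700 / 8 = 9.45838
Sum of squared deviations: (−0.12937)² + (−0.45337)² + (+0.36163)² + (−0.47237)² + (−0.06837)² + (−0.20538)² + (−0.41538)² + (+1.38262)² = 2.70724
Variance = 2.70724 / 7 = 0.38675
SE* = √0.38675

SE* = 0.6219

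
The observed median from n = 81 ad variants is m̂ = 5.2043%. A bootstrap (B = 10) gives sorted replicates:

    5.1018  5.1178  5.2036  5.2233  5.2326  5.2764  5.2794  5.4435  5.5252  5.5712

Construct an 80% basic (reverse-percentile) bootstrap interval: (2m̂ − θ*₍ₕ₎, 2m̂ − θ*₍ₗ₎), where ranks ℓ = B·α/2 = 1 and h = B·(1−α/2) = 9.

(4.8834, 5.3068)

Percentile endpoints at ranks 1 and 9: θ*₍1₎ = 5.1018, θ*₍9₎ = 5.5252.
Basic interval reflects these around m̂:
  lower = 2 × 5.2043 − 5.5252 = 4.8834
  upper = 2 × 5.2043 − 5.1018 = 5.3068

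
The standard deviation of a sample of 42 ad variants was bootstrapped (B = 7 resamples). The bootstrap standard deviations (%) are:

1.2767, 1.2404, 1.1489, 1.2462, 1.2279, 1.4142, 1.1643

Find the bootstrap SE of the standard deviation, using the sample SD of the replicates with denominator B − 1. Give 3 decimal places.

SE* = 0.087

Bootstrap SE is the standard deviation of the 7 replicate standard deviations.
Mean of replicates: (1.2767 + 1.2404 + 1.1489 + 1.2462 + 1.2279 + 1.4142 + 1.1643) / 7 = 8.71860 / 7 = 1.24551
Sum of squared deviations: (+0.03119)² + (−0.00511)² + (−0.09661)² + (+0.00069)² + (−0.01761)² + (+0.16869)² + (−0.08121)² = 0.04569
Variance = 0.04569 / 6 = 0.00762
SE* = √0.00762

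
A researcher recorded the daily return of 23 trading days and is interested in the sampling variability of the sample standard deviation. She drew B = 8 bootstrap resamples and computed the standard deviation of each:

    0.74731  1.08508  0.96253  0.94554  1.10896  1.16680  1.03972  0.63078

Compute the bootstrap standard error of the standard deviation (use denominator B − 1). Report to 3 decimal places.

Bootstrap SE is the standard deviation of the 8 replicate standard deviations.
Mean of replicates: (0.74731 + 1.08508 + 0.96253 + 0.94554 + 1.10896 + 1.16680 + 1.03972 + 0.63078) / 8 = 7.686720 / 8 = 0.960840
Sum of squared deviations: (−0.213530)² + (+0.124240)² + (+0.001690)² + (−0.015300)² + (+0.148120)² + (+0.205960)² + (+0.078880)² + (−0.330060)² = 0.240788
Variance = 0.240788 / 7 = 0.034398
SE* = √0.034398

SE* = 0.185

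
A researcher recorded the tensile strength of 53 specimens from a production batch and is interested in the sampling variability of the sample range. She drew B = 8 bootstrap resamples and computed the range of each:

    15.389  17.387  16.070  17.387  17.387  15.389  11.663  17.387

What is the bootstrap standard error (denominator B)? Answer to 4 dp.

SE* = 1.8458

Bootstrap SE is the standard deviation of the 8 replicate ranges.
Mean of replicates: (15.389 + 17.387 + 16.070 + 17.387 + 17.387 + 15.389 + 11.663 + 17.387) / 8 = 128.05900 / 8 = 16.00737
Sum of squared deviations: (−0.61838)² + (+1.37963)² + (+0.06263)² + (+1.37963)² + (+1.37963)² + (−0.61838)² + (−4.34437)² + (+1.37963)² = 27.25575
Variance = 27.25575 / 8 = 3.40697
SE* = √3.40697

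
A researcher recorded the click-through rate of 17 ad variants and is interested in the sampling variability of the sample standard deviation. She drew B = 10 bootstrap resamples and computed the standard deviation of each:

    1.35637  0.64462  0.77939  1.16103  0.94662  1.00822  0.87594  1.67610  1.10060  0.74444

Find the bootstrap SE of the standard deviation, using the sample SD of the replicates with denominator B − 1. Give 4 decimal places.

SE* = 0.3109

Bootstrap SE is the standard deviation of the 10 replicate standard deviations.
Mean of replicates: (1.35637 + 0.64462 + 0.77939 + 1.16103 + 0.94662 + 1.00822 + 0.87594 + 1.67610 + 1.10060 + 0.74444) / 10 = 10.293330 / 10 = 1.029333
Sum of squared deviations: (+0.327037)² + (−0.384713)² + (−0.249943)² + (+0.131697)² + (−0.082713)² + (−0.021113)² + (−0.153393)² + (+0.646767)² + (+0.071267)² + (−0.284893)² = 0.870140
Variance = 0.870140 / 9 = 0.096682
SE* = √0.096682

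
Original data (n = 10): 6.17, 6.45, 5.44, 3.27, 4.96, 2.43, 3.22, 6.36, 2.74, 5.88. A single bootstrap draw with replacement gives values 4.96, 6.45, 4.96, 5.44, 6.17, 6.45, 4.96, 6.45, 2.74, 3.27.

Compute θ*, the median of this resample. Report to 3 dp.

Sorted: 2.74, 3.27, 4.96, 4.96, 4.96, 5.44, 6.17, 6.45, 6.45, 6.45
Median = average of the two middle values = 5.200

θ* = 5.200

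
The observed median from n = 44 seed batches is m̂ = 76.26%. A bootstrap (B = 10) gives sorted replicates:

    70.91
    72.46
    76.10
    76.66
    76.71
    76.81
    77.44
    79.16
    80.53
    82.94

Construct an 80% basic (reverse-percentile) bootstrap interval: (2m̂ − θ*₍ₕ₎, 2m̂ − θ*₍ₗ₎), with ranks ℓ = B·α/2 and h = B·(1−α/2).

Percentile endpoints at ranks 1 and 9: θ*₍1₎ = 70.91, θ*₍9₎ = 80.53.
Basic interval reflects these around m̂:
  lower = 2 × 76.26 − 80.53 = 71.99
  upper = 2 × 76.26 − 70.91 = 81.61

(71.99, 81.61)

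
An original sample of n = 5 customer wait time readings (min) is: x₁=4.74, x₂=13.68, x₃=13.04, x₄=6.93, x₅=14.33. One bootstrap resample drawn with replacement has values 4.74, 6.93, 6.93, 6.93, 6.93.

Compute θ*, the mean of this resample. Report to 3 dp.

θ* = 6.492

Mean = (4.74 + 6.93 + 6.93 + 6.93 + 6.93) / 5 = 32.460 / 5 = 6.492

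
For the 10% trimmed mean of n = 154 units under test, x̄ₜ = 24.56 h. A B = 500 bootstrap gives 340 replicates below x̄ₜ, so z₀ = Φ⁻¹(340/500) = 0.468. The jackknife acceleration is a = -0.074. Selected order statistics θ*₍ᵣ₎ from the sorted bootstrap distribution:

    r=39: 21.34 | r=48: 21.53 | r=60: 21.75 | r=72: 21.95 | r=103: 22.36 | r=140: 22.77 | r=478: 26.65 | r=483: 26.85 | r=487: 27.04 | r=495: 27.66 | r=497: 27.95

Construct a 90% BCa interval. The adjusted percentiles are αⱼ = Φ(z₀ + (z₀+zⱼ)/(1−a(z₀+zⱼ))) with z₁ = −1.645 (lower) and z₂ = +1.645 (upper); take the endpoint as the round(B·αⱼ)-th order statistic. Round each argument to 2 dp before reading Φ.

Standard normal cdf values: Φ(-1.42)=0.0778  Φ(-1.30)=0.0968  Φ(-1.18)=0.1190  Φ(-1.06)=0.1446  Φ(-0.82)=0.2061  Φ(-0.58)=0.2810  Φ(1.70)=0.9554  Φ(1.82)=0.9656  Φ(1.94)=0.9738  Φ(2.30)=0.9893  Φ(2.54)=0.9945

Lower: z₀ + z₁ = 0.468 + (-1.645) = -1.177; 1 − a(z₀+z₁) = 1 − (-0.074)(-1.177) = 0.9129; argument = 0.468 + (-1.177)/0.9129 = -0.8213 → -0.82.
α₁ = Φ(-0.82) = 0.2061; rank = round(500 × 0.2061) = 103; θ*₍103₎ = 22.36.
Upper: z₀ + z₂ = 2.113; 1 − a(z₀+z₂) = 1.1564; argument = 2.2953 → 2.30; α₂ = 0.9893; rank = 495; θ*₍495₎ = 27.66.

(22.36, 27.66)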